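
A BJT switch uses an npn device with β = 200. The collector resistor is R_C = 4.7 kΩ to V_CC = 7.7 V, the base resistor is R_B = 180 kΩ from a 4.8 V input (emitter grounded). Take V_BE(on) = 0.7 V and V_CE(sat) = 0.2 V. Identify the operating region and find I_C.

saturation; I_C ≈ 1.6 mA

Assume active: I_B = (4.8 − 0.7)/180 = 0.0228 mA, giving I_C = β·I_B = 4.56 mA.
But then V_CE = 7.7 − 4.56×4.7 = -13.7 V < V_CE(sat) = 0.2 V — impossible in the active region.
So the transistor is saturated. With V_CE = 0.2 V, I_C = (V_CC − 0.2)/R_C = 7.5/4.7 = 1.6 mA.
Check: β·I_B = 4.56 mA > I_C = 1.6 mA, confirming saturation.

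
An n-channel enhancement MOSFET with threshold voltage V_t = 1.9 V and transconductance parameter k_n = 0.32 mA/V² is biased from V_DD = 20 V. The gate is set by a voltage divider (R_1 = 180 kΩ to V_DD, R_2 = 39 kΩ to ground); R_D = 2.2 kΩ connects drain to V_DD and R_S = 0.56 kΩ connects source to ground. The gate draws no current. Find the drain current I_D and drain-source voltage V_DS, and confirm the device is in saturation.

I_D ≈ 0.35 mA, V_DS ≈ 19 V

V_G = V_DD·R_2/(R_1+R_2) = 20×39/219 = 3.56 V.
Assume saturation: I_D = (k_n/2)(V_GS − V_t)² with V_GS = V_G − I_D·R_S = 3.56 − 0.56·I_D.
Substituting gives 0.0502·I_D² − 1.3·I_D + 0.442 = 0, with roots I_D = 0.345 or 25.5 mA.
The root I_D = 25.5 mA gives V_GS = -10.7 V ≤ V_t, so take I_D = 0.345 mA.
Then V_GS = 3.37 V and V_DS = V_DD − I_D(R_D+R_S) = 20 − 0.345×2.76 = 19 V.
Saturation requires V_DS ≥ V_GS − V_t = 1.47 V; 19 ≥ 1.47 ✓.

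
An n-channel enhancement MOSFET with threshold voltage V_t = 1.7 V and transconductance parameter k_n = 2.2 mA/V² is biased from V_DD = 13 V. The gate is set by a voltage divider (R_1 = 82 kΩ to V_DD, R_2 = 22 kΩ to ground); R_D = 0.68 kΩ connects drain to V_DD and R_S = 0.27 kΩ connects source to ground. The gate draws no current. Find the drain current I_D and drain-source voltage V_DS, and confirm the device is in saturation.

I_D ≈ 0.78 mA, V_DS ≈ 12 V

V_G = V_DD·R_2/(R_1+R_2) = 13×22/104 = 2.75 V.
Assume saturation: I_D = (k_n/2)(V_GS − V_t)² with V_GS = V_G − I_D·R_S = 2.75 − 0.27·I_D.
Substituting gives 0.0802·I_D² − 1.62·I_D + 1.21 = 0, with roots I_D = 0.777 or 19.5 mA.
The root I_D = 19.5 mA gives V_GS = -2.51 V ≤ V_t, so take I_D = 0.777 mA.
Then V_GS = 2.54 V and V_DS = V_DD − I_D(R_D+R_S) = 13 − 0.777×0.95 = 12.3 V.
Saturation requires V_DS ≥ V_GS − V_t = 0.84 V; 12.3 ≥ 0.84 ✓.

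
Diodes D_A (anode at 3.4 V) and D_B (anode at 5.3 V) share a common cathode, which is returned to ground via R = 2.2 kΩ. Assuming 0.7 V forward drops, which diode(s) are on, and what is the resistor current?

Assume both conduct. Then node N would need to be at both 3.4−0.7 = 2.7 V and 5.3−0.7 = 4.6 V, which is impossible.
Assume only D_B conducts: V_N = 5.3 − 0.7 = 4.6 V, so I_R = 4.6/2.2 = 2.09 mA.
Check D_A: its anode-to-cathode voltage is 3.4 − 4.6 = -1.2 V < 0.7 V, so it is off. The assumption is consistent.

Only D_B conducts; I_R ≈ 2.1 mA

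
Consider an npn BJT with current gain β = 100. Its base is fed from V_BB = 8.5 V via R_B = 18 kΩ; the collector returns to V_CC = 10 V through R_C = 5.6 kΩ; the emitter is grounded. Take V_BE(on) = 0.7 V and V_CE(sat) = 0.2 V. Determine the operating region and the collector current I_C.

saturation; I_C ≈ 1.8 mA

Assume active: I_B = (8.5 − 0.7)/18 = 0.433 mA, giving I_C = β·I_B = 43.3 mA.
But then V_CE = 10 − 43.3×5.6 = -233 V < V_CE(sat) = 0.2 V — impossible in the active region.
So the transistor is saturated. With V_CE = 0.2 V, I_C = (V_CC − 0.2)/R_C = 9.8/5.6 = 1.75 mA.
Check: β·I_B = 43.3 mA > I_C = 1.75 mA, confirming saturation.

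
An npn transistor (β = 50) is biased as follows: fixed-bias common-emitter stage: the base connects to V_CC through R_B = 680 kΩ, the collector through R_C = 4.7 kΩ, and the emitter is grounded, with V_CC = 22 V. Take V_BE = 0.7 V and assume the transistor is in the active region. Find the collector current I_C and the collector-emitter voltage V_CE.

Base loop: V_CC = I_B·R_B + V_BE, so I_B = (22 − 0.7)/680 kΩ = 0.0313 mA.
In the active region I_C = β·I_B = 50 × 0.0313 = 1.57 mA.
Collector loop: V_CE = V_CC − I_C·R_C = 22 − 1.57×4.7 = 14.6 V.
Since V_CE = 14.6 V > V_CE(sat) ≈ 0.2 V, the transistor is in the active region as assumed.

I_C ≈ 1.6 mA, V_CE ≈ 15 V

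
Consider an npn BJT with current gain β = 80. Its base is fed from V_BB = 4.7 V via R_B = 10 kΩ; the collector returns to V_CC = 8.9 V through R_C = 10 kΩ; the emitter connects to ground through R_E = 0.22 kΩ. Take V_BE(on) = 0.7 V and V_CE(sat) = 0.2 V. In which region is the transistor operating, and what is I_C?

Assume active: I_B = (4.7 − 0.7)/(10 + 81×0.22) = 0.144 mA, I_C = β·I_B = 11.5 mA.
Then V_CE = 8.9 − 11.5×10 − 11.6×0.22 = -109 V < 0.2 V — the active assumption fails.
Re-solve with V_CE = 0.2 V. KCL at the emitter: V_E/R_E = (V_BB−0.7−V_E)/R_B + (V_CC−0.2−V_E)/R_C, giving V_E = 0.268 V.
I_C = (V_CC − 0.2 − V_E)/R_C = (8.7 − 0.268)/10 = 0.843 mA.
Check: I_B = (4 − 0.268)/10 = 0.373 mA, and β·I_B = 29.9 mA > I_C, confirming saturation.

saturation; I_C ≈ 0.84 mA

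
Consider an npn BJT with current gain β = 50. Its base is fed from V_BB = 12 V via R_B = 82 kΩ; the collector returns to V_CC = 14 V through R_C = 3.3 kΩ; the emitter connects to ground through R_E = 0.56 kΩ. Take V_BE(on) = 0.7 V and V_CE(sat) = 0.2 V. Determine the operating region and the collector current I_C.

Assume active: I_B = (12 − 0.7)/(82 + 51×0.56) = 0.102 mA, I_C = β·I_B = 5.11 mA.
Then V_CE = 14 − 5.11×3.3 − 5.21×0.56 = -5.78 V < 0.2 V — the active assumption fails.
Re-solve with V_CE = 0.2 V. KCL at the emitter: V_E/R_E = (V_BB−0.7−V_E)/R_B + (V_CC−0.2−V_E)/R_C, giving V_E = 2.06 V.
I_C = (V_CC − 0.2 − V_E)/R_C = (13.8 − 2.06)/3.3 = 3.56 mA.
Check: I_B = (11.3 − 2.06)/82 = 0.113 mA, and β·I_B = 5.64 mA > I_C, confirming saturation.

saturation; I_C ≈ 3.6 mA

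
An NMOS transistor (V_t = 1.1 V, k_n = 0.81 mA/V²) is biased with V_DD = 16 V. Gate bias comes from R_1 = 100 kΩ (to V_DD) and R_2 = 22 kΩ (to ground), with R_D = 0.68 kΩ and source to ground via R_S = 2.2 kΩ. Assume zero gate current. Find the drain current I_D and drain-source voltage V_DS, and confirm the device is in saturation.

V_G = V_DD·R_2/(R_1+R_2) = 16×22/122 = 2.89 V.
Assume saturation: I_D = (k_n/2)(V_GS − V_t)² with V_GS = V_G − I_D·R_S = 2.89 − 2.2·I_D.
Substituting gives 1.96·I_D² − 4.18·I_D + 1.29 = 0, with roots I_D = 0.374 or 1.76 mA.
The root I_D = 1.76 mA gives V_GS = -0.984 V ≤ V_t, so take I_D = 0.374 mA.
Then V_GS = 2.06 V and V_DS = V_DD − I_D(R_D+R_S) = 16 − 0.374×2.88 = 14.9 V.
Saturation requires V_DS ≥ V_GS − V_t = 0.962 V; 14.9 ≥ 0.962 ✓.

I_D ≈ 0.37 mA, V_DS ≈ 15 V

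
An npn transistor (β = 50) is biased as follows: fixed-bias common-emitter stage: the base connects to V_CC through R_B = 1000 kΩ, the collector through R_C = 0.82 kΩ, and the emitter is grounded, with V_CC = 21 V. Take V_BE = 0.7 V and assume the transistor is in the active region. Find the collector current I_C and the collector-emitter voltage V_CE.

Base loop: V_CC = I_B·R_B + V_BE, so I_B = (21 − 0.7)/1000 kΩ = 0.0203 mA.
In the active region I_C = β·I_B = 50 × 0.0203 = 1.02 mA.
Collector loop: V_CE = V_CC − I_C·R_C = 21 − 1.02×0.82 = 20.2 V.
Since V_CE = 20.2 V > V_CE(sat) ≈ 0.2 V, the transistor is in the active region as assumed.

I_C ≈ 1 mA, V_CE ≈ 20 V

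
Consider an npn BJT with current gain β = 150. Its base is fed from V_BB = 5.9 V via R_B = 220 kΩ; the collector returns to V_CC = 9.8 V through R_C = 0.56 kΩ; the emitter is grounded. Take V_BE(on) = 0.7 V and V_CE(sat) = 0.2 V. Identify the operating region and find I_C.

active; I_C ≈ 3.5 mA

Assume active. Base-emitter loop: I_B = (V_BB − V_BE)/R_B = (5.9 − 0.7)/220 = 0.0236 mA.
I_C = β·I_B = 150×0.0236 = 3.55 mA.
V_CE = V_CC − I_C·R_C = 9.8 − 3.55×0.56 = 7.81 V > V_CE(sat), so the active-region assumption holds.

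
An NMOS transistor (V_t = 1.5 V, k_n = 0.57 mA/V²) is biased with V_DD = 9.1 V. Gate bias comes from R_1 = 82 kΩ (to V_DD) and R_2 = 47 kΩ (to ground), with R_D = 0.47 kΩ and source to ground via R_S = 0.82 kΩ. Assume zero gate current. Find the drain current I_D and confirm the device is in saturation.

I_D ≈ 0.54 mA

V_G = V_DD·R_2/(R_1+R_2) = 9.1×47/129 = 3.32 V.
Assume saturation: I_D = (k_n/2)(V_GS − V_t)² with V_GS = V_G − I_D·R_S = 3.32 − 0.82·I_D.
Substituting gives 0.192·I_D² − 1.85·I_D + 0.939 = 0, with roots I_D = 0.538 or 9.11 mA.
The root I_D = 9.11 mA gives V_GS = -4.15 V ≤ V_t, so take I_D = 0.538 mA.
Then V_GS = 2.87 V and V_DS = V_DD − I_D(R_D+R_S) = 9.1 − 0.538×1.29 = 8.41 V.
Saturation requires V_DS ≥ V_GS − V_t = 1.37 V; 8.41 ≥ 1.37 ✓.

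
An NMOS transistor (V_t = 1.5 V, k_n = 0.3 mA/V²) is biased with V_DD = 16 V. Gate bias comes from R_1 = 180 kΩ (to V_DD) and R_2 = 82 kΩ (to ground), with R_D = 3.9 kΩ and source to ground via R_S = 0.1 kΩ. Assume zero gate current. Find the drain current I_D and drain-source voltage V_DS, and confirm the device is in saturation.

V_G = V_DD·R_2/(R_1+R_2) = 16×82/262 = 5.01 V.
Assume saturation: I_D = (k_n/2)(V_GS − V_t)² with V_GS = V_G − I_D·R_S = 5.01 − 0.1·I_D.
Substituting gives 0.0015·I_D² − 1.11·I_D + 1.85 = 0, with roots I_D = 1.67 or 735 mA.
The root I_D = 735 mA gives V_GS = -68.5 V ≤ V_t, so take I_D = 1.67 mA.
Then V_GS = 4.84 V and V_DS = V_DD − I_D(R_D+R_S) = 16 − 1.67×4 = 9.31 V.
Saturation requires V_DS ≥ V_GS − V_t = 3.34 V; 9.31 ≥ 3.34 ✓.

I_D ≈ 1.7 mA, V_DS ≈ 9.3 V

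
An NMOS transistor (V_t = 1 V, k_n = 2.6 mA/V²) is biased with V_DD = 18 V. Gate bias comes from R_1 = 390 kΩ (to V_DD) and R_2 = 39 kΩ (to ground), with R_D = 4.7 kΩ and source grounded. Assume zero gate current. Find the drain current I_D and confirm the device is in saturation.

I_D ≈ 0.53 mA

V_G = V_DD·R_2/(R_1+R_2) = 18×39/429 = 1.64 V. With the source grounded, V_GS = V_G = 1.64 V.
Assume saturation: I_D = (k_n/2)(V_GS − V_t)² = (2.6/2)×(1.64 − 1)² = 1.3×0.636² = 0.526 mA.
V_DS = V_DD − I_D·R_D = 18 − 0.526×4.7 = 15.5 V.
Saturation requires V_DS ≥ V_GS − V_t = 0.636 V; 15.5 ≥ 0.636 ✓.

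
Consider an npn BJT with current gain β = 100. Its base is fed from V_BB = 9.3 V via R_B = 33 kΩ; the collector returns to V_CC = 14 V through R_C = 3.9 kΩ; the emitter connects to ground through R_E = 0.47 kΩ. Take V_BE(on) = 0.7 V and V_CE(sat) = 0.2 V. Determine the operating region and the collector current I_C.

saturation; I_C ≈ 3.1 mA

Assume active: I_B = (9.3 − 0.7)/(33 + 101×0.47) = 0.107 mA, I_C = β·I_B = 10.7 mA.
Then V_CE = 14 − 10.7×3.9 − 10.8×0.47 = -32.8 V < 0.2 V — the active assumption fails.
Re-solve with V_CE = 0.2 V. KCL at the emitter: V_E/R_E = (V_BB−0.7−V_E)/R_B + (V_CC−0.2−V_E)/R_C, giving V_E = 1.57 V.
I_C = (V_CC − 0.2 − V_E)/R_C = (13.8 − 1.57)/3.9 = 3.13 mA.
Check: I_B = (8.6 − 1.57)/33 = 0.213 mA, and β·I_B = 21.3 mA > I_C, confirming saturation.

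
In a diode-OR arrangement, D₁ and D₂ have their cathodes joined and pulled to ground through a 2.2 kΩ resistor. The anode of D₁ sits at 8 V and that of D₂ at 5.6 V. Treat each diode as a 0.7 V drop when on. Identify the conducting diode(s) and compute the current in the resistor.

Only D₁ conducts; I_R ≈ 3.3 mA

Assume both conduct. Then node N would need to be at both 8−0.7 = 7.3 V and 5.6−0.7 = 4.9 V, which is impossible.
Assume only D₁ conducts: V_N = 8 − 0.7 = 7.3 V, so I_R = 7.3/2.2 = 3.32 mA.
Check D₂: its anode-to-cathode voltage is 5.6 − 7.3 = -1.7 V < 0.7 V, so it is off. The assumption is consistent.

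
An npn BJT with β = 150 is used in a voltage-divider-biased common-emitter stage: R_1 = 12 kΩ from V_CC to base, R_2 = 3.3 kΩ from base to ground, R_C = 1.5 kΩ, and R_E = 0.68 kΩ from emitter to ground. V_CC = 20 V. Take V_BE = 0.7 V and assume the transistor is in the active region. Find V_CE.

Thevenize the base divider: V_Th = V_CC·R_2/(R_1+R_2) = 20×3.3/15.3 = 4.31 V, R_Th = R_1‖R_2 = 2.59 kΩ.
Base-emitter loop: V_Th = I_B·R_Th + V_BE + (β+1)I_B·R_E, so I_B = (4.31 − 0.7) / (2.59 + 151×0.68) = 0.0343 mA.
I_C = β·I_B = 150×0.0343 = 5.15 mA, and I_E = (β+1)I_B = 5.18 mA.
V_CE = V_CC − I_C·R_C − I_E·R_E = 20 − 5.15×1.5 − 5.18×0.68 = 8.75 V.
V_CE = 8.75 V > 0.2 V confirms active-region operation.

V_CE ≈ 8.8 V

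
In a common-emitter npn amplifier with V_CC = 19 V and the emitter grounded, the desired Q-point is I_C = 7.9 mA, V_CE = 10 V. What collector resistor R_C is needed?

Collector loop: V_CC = I_C·R_C + V_CE.
R_C = (V_CC − V_CE)/I_C = (19 − 10)/7.9 = 1.14 kΩ.

R_C ≈ 1.1 kΩ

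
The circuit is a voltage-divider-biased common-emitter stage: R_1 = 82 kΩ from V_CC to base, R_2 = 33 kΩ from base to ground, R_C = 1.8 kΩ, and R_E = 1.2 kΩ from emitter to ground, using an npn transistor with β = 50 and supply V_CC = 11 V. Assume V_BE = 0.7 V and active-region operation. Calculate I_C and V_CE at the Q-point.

Thevenize the base divider: V_Th = V_CC·R_2/(R_1+R_2) = 11×33/115 = 3.16 V, R_Th = R_1‖R_2 = 23.5 kΩ.
Base-emitter loop: V_Th = I_B·R_Th + V_BE + (β+1)I_B·R_E, so I_B = (3.16 − 0.7) / (23.5 + 51×1.2) = 0.029 mA.
I_C = β·I_B = 50×0.029 = 1.45 mA, and I_E = (β+1)I_B = 1.48 mA.
V_CE = V_CC − I_C·R_C − I_E·R_E = 11 − 1.45×1.8 − 1.48×1.2 = 6.62 V.
V_CE = 6.62 V > 0.2 V confirms active-region operation.

I_C ≈ 1.4 mA, V_CE ≈ 6.6 V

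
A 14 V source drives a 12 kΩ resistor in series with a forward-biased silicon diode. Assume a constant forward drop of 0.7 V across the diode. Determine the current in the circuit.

KVL around the loop: 14 = V_D + I·R = 0.7 + I × 12 kΩ.
So I = (14 − 0.7) / 12 kΩ = 13.3 / 12 = 1.11 mA.

I ≈ 1.1 mA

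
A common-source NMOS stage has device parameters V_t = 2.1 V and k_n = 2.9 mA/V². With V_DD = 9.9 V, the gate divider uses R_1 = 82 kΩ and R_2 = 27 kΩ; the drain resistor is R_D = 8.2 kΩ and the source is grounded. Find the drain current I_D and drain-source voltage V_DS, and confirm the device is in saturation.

I_D ≈ 0.18 mA, V_DS ≈ 8.4 V

V_G = V_DD·R_2/(R_1+R_2) = 9.9×27/109 = 2.45 V. With the source grounded, V_GS = V_G = 2.45 V.
Assume saturation: I_D = (k_n/2)(V_GS − V_t)² = (2.9/2)×(2.45 − 2.1)² = 1.45×0.352² = 0.18 mA.
V_DS = V_DD − I_D·R_D = 9.9 − 0.18×8.2 = 8.42 V.
Saturation requires V_DS ≥ V_GS − V_t = 0.352 V; 8.42 ≥ 0.352 ✓.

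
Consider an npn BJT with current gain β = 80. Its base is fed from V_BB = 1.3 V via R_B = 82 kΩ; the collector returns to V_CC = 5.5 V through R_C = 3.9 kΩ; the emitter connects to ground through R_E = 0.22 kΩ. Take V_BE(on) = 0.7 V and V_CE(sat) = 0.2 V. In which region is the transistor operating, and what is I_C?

Assume active. Base-emitter loop: I_B = (V_BB − V_BE)/(R_B + (β+1)R_E) = (1.3 − 0.7)/(82 + 81×0.22) = 0.00601 mA.
I_C = β·I_B = 80×0.00601 = 0.481 mA.
V_CE = V_CC − I_C·R_C − I_E·R_E = 5.5 − 0.481×3.9 − 0.487×0.22 = 3.52 V > V_CE(sat), so the active-region assumption holds.

active; I_C ≈ 0.48 mA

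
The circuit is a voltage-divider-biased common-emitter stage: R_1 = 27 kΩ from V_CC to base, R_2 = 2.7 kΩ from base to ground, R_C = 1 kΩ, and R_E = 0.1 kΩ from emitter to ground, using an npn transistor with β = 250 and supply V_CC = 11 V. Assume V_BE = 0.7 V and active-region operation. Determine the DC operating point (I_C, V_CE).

Thevenize the base divider: V_Th = V_CC·R_2/(R_1+R_2) = 11×2.7/29.7 = 1 V, R_Th = R_1‖R_2 = 2.45 kΩ.
Base-emitter loop: V_Th = I_B·R_Th + V_BE + (β+1)I_B·R_E, so I_B = (1 − 0.7) / (2.45 + 251×0.1) = 0.0109 mA.
I_C = β·I_B = 250×0.0109 = 2.72 mA, and I_E = (β+1)I_B = 2.73 mA.
V_CE = V_CC − I_C·R_C − I_E·R_E = 11 − 2.72×1 − 2.73×0.1 = 8 V.
V_CE = 8 V > 0.2 V confirms active-region operation.

I_C ≈ 2.7 mA, V_CE ≈ 8 V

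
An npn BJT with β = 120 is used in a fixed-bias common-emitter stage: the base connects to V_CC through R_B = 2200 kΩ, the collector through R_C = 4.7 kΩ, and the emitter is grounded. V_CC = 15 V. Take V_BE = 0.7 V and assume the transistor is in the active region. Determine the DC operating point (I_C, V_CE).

I_C ≈ 0.78 mA, V_CE ≈ 11 V

Base loop: V_CC = I_B·R_B + V_BE, so I_B = (15 − 0.7)/2200 kΩ = 0.0065 mA.
In the active region I_C = β·I_B = 120 × 0.0065 = 0.78 mA.
Collector loop: V_CE = V_CC − I_C·R_C = 15 − 0.78×4.7 = 11.3 V.
Since V_CE = 11.3 V > V_CE(sat) ≈ 0.2 V, the transistor is in the active region as assumed.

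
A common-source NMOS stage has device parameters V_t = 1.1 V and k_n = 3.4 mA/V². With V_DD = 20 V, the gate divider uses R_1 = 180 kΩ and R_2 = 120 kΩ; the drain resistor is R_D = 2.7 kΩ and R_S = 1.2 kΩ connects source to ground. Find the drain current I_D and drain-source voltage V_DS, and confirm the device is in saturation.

I_D ≈ 4.4 mA, V_DS ≈ 2.8 V

V_G = V_DD·R_2/(R_1+R_2) = 20×120/300 = 8 V.
Assume saturation: I_D = (k_n/2)(V_GS − V_t)² with V_GS = V_G − I_D·R_S = 8 − 1.2·I_D.
Substituting gives 2.45·I_D² − 29.2·I_D + 80.9 = 0, with roots I_D = 4.41 or 7.5 mA.
The root I_D = 7.5 mA gives V_GS = -1 V ≤ V_t, so take I_D = 4.41 mA.
Then V_GS = 2.71 V and V_DS = V_DD − I_D(R_D+R_S) = 20 − 4.41×3.9 = 2.81 V.
Saturation requires V_DS ≥ V_GS − V_t = 1.61 V; 2.81 ≥ 1.61 ✓.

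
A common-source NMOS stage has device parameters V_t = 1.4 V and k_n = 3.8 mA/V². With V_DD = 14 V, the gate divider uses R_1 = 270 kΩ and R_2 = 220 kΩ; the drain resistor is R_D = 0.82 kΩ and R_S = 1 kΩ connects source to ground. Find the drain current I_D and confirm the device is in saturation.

I_D ≈ 3.5 mA

V_G = V_DD·R_2/(R_1+R_2) = 14×220/490 = 6.29 V.
Assume saturation: I_D = (k_n/2)(V_GS − V_t)² with V_GS = V_G − I_D·R_S = 6.29 − 1·I_D.
Substituting gives 1.9·I_D² − 19.6·I_D + 45.4 = 0, with roots I_D = 3.52 or 6.77 mA.
The root I_D = 6.77 mA gives V_GS = -0.488 V ≤ V_t, so take I_D = 3.52 mA.
Then V_GS = 2.76 V and V_DS = V_DD − I_D(R_D+R_S) = 14 − 3.52×1.82 = 7.59 V.
Saturation requires V_DS ≥ V_GS − V_t = 1.36 V; 7.59 ≥ 1.36 ✓.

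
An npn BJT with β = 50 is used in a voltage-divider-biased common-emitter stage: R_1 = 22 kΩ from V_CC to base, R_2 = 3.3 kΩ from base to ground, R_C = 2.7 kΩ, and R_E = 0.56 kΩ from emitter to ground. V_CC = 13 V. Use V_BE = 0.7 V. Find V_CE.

V_CE ≈ 7.8 V

Thevenize the base divider: V_Th = V_CC·R_2/(R_1+R_2) = 13×3.3/25.3 = 1.7 V, R_Th = R_1‖R_2 = 2.87 kΩ.
Base-emitter loop: V_Th = I_B·R_Th + V_BE + (β+1)I_B·R_E, so I_B = (1.7 − 0.7) / (2.87 + 51×0.56) = 0.0317 mA.
I_C = β·I_B = 50×0.0317 = 1.58 mA, and I_E = (β+1)I_B = 1.62 mA.
V_CE = V_CC − I_C·R_C − I_E·R_E = 13 − 1.58×2.7 − 1.62×0.56 = 7.82 V.
V_CE = 7.82 V > 0.2 V confirms active-region operation.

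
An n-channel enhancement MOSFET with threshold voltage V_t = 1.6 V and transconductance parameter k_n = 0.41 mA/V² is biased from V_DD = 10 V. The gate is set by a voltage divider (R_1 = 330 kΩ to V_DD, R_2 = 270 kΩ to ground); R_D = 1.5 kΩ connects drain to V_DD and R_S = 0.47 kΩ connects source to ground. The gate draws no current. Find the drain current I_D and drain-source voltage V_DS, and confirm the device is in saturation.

V_G = V_DD·R_2/(R_1+R_2) = 10×270/600 = 4.5 V.
Assume saturation: I_D = (k_n/2)(V_GS − V_t)² with V_GS = V_G − I_D·R_S = 4.5 − 0.47·I_D.
Substituting gives 0.0453·I_D² − 1.56·I_D + 1.72 = 0, with roots I_D = 1.14 or 33.3 mA.
The root I_D = 33.3 mA gives V_GS = -11.1 V ≤ V_t, so take I_D = 1.14 mA.
Then V_GS = 3.96 V and V_DS = V_DD − I_D(R_D+R_S) = 10 − 1.14×1.97 = 7.75 V.
Saturation requires V_DS ≥ V_GS − V_t = 2.36 V; 7.75 ≥ 2.36 ✓.

I_D ≈ 1.1 mA, V_DS ≈ 7.7 V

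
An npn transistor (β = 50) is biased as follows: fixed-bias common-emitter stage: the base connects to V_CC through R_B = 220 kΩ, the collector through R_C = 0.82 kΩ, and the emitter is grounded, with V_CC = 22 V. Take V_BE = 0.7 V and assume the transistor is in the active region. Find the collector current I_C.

I_C ≈ 4.8 mA

Base loop: V_CC = I_B·R_B + V_BE, so I_B = (22 − 0.7)/220 kΩ = 0.0968 mA.
In the active region I_C = β·I_B = 50 × 0.0968 = 4.84 mA.
Collector loop: V_CE = V_CC − I_C·R_C = 22 − 4.84×0.82 = 18 V.
Since V_CE = 18 V > V_CE(sat) ≈ 0.2 V, the transistor is in the active region as assumed.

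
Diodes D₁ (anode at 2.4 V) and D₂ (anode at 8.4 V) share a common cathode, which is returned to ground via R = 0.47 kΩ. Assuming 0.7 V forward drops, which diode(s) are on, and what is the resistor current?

Only D₂ conducts; I_R ≈ 16 mA

Assume both conduct. Then node N would need to be at both 2.4−0.7 = 1.7 V and 8.4−0.7 = 7.7 V, which is impossible.
Assume only D₂ conducts: V_N = 8.4 − 0.7 = 7.7 V, so I_R = 7.7/0.47 = 16.4 mA.
Check D₁: its anode-to-cathode voltage is 2.4 − 7.7 = -5.3 V < 0.7 V, so it is off. The assumption is consistent.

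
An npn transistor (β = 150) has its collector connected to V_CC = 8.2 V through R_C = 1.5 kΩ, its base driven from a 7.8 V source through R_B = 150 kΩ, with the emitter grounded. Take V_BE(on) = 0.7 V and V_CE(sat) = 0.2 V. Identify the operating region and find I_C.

saturation; I_C ≈ 5.3 mA

Assume active: I_B = (7.8 − 0.7)/150 = 0.0473 mA, giving I_C = β·I_B = 7.1 mA.
But then V_CE = 8.2 − 7.1×1.5 = -2.45 V < V_CE(sat) = 0.2 V — impossible in the active region.
So the transistor is saturated. With V_CE = 0.2 V, I_C = (V_CC − 0.2)/R_C = 8/1.5 = 5.33 mA.
Check: β·I_B = 7.1 mA > I_C = 5.33 mA, confirming saturation.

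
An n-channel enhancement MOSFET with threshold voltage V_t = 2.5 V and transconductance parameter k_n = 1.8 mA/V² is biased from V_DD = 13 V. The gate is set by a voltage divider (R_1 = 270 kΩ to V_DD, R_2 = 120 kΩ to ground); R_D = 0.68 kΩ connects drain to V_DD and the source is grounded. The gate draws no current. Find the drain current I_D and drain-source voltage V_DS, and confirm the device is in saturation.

I_D ≈ 2 mA, V_DS ≈ 12 V

V_G = V_DD·R_2/(R_1+R_2) = 13×120/390 = 4 V. With the source grounded, V_GS = V_G = 4 V.
Assume saturation: I_D = (k_n/2)(V_GS − V_t)² = (1.8/2)×(4 − 2.5)² = 0.9×1.5² = 2.03 mA.
V_DS = V_DD − I_D·R_D = 13 − 2.03×0.68 = 11.6 V.
Saturation requires V_DS ≥ V_GS − V_t = 1.5 V; 11.6 ≥ 1.5 ✓.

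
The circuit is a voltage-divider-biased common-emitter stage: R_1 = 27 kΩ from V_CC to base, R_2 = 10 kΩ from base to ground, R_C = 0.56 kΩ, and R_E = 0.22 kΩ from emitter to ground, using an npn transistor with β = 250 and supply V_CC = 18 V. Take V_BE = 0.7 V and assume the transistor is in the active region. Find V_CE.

Thevenize the base divider: V_Th = V_CC·R_2/(R_1+R_2) = 18×10/37 = 4.86 V, R_Th = R_1‖R_2 = 7.3 kΩ.
Base-emitter loop: V_Th = I_B·R_Th + V_BE + (β+1)I_B·R_E, so I_B = (4.86 − 0.7) / (7.3 + 251×0.22) = 0.0666 mA.
I_C = β·I_B = 250×0.0666 = 16.7 mA, and I_E = (β+1)I_B = 16.7 mA.
V_CE = V_CC − I_C·R_C − I_E·R_E = 18 − 16.7×0.56 − 16.7×0.22 = 4.99 V.
V_CE = 4.99 V > 0.2 V confirms active-region operation.

V_CE ≈ 5 V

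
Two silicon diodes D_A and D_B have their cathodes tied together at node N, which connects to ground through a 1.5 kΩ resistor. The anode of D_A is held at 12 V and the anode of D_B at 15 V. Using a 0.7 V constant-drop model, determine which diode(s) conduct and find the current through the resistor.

Only D_B conducts; I_R ≈ 9.5 mA

Assume both conduct. Then node N would need to be at both 12−0.7 = 11.3 V and 15−0.7 = 14.3 V, which is impossible.
Assume only D_B conducts: V_N = 15 − 0.7 = 14.3 V, so I_R = 14.3/1.5 = 9.53 mA.
Check D_A: its anode-to-cathode voltage is 12 − 14.3 = -2.3 V < 0.7 V, so it is off. The assumption is consistent.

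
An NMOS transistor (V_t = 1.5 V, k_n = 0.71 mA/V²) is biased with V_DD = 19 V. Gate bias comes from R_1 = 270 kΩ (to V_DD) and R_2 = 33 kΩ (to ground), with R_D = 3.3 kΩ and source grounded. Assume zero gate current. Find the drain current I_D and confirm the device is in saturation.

I_D ≈ 0.12 mA

V_G = V_DD·R_2/(R_1+R_2) = 19×33/303 = 2.07 V. With the source grounded, V_GS = V_G = 2.07 V.
Assume saturation: I_D = (k_n/2)(V_GS − V_t)² = (0.71/2)×(2.07 − 1.5)² = 0.355×0.569² = 0.115 mA.
V_DS = V_DD − I_D·R_D = 19 − 0.115×3.3 = 18.6 V.
Saturation requires V_DS ≥ V_GS − V_t = 0.569 V; 18.6 ≥ 0.569 ✓.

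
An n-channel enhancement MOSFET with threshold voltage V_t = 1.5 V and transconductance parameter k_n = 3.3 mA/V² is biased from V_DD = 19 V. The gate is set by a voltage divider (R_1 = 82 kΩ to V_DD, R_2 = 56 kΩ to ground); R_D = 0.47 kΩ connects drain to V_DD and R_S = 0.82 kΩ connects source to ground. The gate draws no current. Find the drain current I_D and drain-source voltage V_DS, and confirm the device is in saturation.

I_D ≈ 5.4 mA, V_DS ≈ 12 V

V_G = V_DD·R_2/(R_1+R_2) = 19×56/138 = 7.71 V.
Assume saturation: I_D = (k_n/2)(V_GS − V_t)² with V_GS = V_G − I_D·R_S = 7.71 − 0.82·I_D.
Substituting gives 1.11·I_D² − 17.8·I_D + 63.6 = 0, with roots I_D = 5.37 or 10.7 mA.
The root I_D = 10.7 mA gives V_GS = -1.04 V ≤ V_t, so take I_D = 5.37 mA.
Then V_GS = 3.3 V and V_DS = V_DD − I_D(R_D+R_S) = 19 − 5.37×1.29 = 12.1 V.
Saturation requires V_DS ≥ V_GS − V_t = 1.8 V; 12.1 ≥ 1.8 ✓.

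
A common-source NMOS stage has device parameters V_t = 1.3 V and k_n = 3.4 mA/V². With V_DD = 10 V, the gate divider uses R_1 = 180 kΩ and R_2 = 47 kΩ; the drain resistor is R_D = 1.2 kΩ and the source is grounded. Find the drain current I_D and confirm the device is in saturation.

V_G = V_DD·R_2/(R_1+R_2) = 10×47/227 = 2.07 V. With the source grounded, V_GS = V_G = 2.07 V.
Assume saturation: I_D = (k_n/2)(V_GS − V_t)² = (3.4/2)×(2.07 − 1.3)² = 1.7×0.77² = 1.01 mA.
V_DS = V_DD − I_D·R_D = 10 − 1.01×1.2 = 8.79 V.
Saturation requires V_DS ≥ V_GS − V_t = 0.77 V; 8.79 ≥ 0.77 ✓.

I_D ≈ 1 mA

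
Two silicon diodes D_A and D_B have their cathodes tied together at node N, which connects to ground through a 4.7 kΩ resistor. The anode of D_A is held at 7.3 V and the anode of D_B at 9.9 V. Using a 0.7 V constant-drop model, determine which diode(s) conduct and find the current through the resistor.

Only D_B conducts; I_R ≈ 2 mA

Assume both conduct. Then node N would need to be at both 7.3−0.7 = 6.6 V and 9.9−0.7 = 9.2 V, which is impossible.
Assume only D_B conducts: V_N = 9.9 − 0.7 = 9.2 V, so I_R = 9.2/4.7 = 1.96 mA.
Check D_A: its anode-to-cathode voltage is 7.3 − 9.2 = -1.9 V < 0.7 V, so it is off. The assumption is consistent.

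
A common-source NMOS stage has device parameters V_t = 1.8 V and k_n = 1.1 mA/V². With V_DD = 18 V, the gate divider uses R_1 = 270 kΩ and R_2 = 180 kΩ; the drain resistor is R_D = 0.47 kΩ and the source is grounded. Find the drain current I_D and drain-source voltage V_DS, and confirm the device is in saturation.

I_D ≈ 16 mA, V_DS ≈ 10 V

V_G = V_DD·R_2/(R_1+R_2) = 18×180/450 = 7.2 V. With the source grounded, V_GS = V_G = 7.2 V.
Assume saturation: I_D = (k_n/2)(V_GS − V_t)² = (1.1/2)×(7.2 − 1.8)² = 0.55×5.4² = 16 mA.
V_DS = V_DD − I_D·R_D = 18 − 16×0.47 = 10.5 V.
Saturation requires V_DS ≥ V_GS − V_t = 5.4 V; 10.5 ≥ 5.4 ✓.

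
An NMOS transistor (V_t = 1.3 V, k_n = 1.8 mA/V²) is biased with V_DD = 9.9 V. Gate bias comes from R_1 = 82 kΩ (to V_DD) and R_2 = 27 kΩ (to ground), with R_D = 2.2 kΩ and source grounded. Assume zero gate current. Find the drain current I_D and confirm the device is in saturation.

I_D ≈ 1.2 mA

V_G = V_DD·R_2/(R_1+R_2) = 9.9×27/109 = 2.45 V. With the source grounded, V_GS = V_G = 2.45 V.
Assume saturation: I_D = (k_n/2)(V_GS − V_t)² = (1.8/2)×(2.45 − 1.3)² = 0.9×1.15² = 1.2 mA.
V_DS = V_DD − I_D·R_D = 9.9 − 1.2×2.2 = 7.27 V.
Saturation requires V_DS ≥ V_GS − V_t = 1.15 V; 7.27 ≥ 1.15 ✓.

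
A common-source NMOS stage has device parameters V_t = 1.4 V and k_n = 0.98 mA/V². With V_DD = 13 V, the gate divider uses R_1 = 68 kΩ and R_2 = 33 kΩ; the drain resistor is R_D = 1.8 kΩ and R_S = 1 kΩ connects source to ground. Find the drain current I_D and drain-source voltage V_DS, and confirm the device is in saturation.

I_D ≈ 1.3 mA, V_DS ≈ 9.5 V

V_G = V_DD·R_2/(R_1+R_2) = 13×33/101 = 4.25 V.
Assume saturation: I_D = (k_n/2)(V_GS − V_t)² with V_GS = V_G − I_D·R_S = 4.25 − 1·I_D.
Substituting gives 0.49·I_D² − 3.79·I_D + 3.97 = 0, with roots I_D = 1.25 or 6.49 mA.
The root I_D = 6.49 mA gives V_GS = -2.24 V ≤ V_t, so take I_D = 1.25 mA.
Then V_GS = 3 V and V_DS = V_DD − I_D(R_D+R_S) = 13 − 1.25×2.8 = 9.5 V.
Saturation requires V_DS ≥ V_GS − V_t = 1.6 V; 9.5 ≥ 1.6 ✓.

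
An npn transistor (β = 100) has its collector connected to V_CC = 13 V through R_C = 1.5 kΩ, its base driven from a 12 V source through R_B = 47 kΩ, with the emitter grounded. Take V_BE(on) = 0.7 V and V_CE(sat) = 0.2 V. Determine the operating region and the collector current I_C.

Assume active: I_B = (12 − 0.7)/47 = 0.24 mA, giving I_C = β·I_B = 24 mA.
But then V_CE = 13 − 24×1.5 = -23.1 V < V_CE(sat) = 0.2 V — impossible in the active region.
So the transistor is saturated. With V_CE = 0.2 V, I_C = (V_CC − 0.2)/R_C = 12.8/1.5 = 8.53 mA.
Check: β·I_B = 24 mA > I_C = 8.53 mA, confirming saturation.

saturation; I_C ≈ 8.5 mA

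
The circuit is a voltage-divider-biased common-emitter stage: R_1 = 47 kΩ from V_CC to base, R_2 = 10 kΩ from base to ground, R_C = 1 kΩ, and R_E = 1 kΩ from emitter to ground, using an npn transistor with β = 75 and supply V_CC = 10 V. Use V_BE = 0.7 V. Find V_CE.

V_CE ≈ 8.1 V

Thevenize the base divider: V_Th = V_CC·R_2/(R_1+R_2) = 10×10/57 = 1.75 V, R_Th = R_1‖R_2 = 8.25 kΩ.
Base-emitter loop: V_Th = I_B·R_Th + V_BE + (β+1)I_B·R_E, so I_B = (1.75 − 0.7) / (8.25 + 76×1) = 0.0125 mA.
I_C = β·I_B = 75×0.0125 = 0.939 mA, and I_E = (β+1)I_B = 0.951 mA.
V_CE = V_CC − I_C·R_C − I_E·R_E = 10 − 0.939×1 − 0.951×1 = 8.11 V.
V_CE = 8.11 V > 0.2 V confirms active-region operation.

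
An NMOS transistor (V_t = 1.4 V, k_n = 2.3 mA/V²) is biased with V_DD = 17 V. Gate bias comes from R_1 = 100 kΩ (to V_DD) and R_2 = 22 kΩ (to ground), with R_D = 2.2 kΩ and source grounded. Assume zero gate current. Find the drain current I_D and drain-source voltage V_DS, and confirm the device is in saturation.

I_D ≈ 3.2 mA, V_DS ≈ 10 V

V_G = V_DD·R_2/(R_1+R_2) = 17×22/122 = 3.07 V. With the source grounded, V_GS = V_G = 3.07 V.
Assume saturation: I_D = (k_n/2)(V_GS − V_t)² = (2.3/2)×(3.07 − 1.4)² = 1.15×1.67² = 3.19 mA.
V_DS = V_DD − I_D·R_D = 17 − 3.19×2.2 = 9.98 V.
Saturation requires V_DS ≥ V_GS − V_t = 1.67 V; 9.98 ≥ 1.67 ✓.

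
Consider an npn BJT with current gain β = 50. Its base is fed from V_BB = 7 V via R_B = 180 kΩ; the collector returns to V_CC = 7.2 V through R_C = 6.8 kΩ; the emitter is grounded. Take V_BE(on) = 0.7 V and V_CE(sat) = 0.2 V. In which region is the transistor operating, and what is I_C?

Assume active: I_B = (7 − 0.7)/180 = 0.035 mA, giving I_C = β·I_B = 1.75 mA.
But then V_CE = 7.2 − 1.75×6.8 = -4.7 V < V_CE(sat) = 0.2 V — impossible in the active region.
So the transistor is saturated. With V_CE = 0.2 V, I_C = (V_CC − 0.2)/R_C = 7/6.8 = 1.03 mA.
Check: β·I_B = 1.75 mA > I_C = 1.03 mA, confirming saturation.

saturation; I_C ≈ 1 mA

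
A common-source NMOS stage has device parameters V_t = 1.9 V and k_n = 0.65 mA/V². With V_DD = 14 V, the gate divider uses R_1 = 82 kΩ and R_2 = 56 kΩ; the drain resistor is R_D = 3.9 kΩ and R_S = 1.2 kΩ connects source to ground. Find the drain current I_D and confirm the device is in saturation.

I_D ≈ 1.4 mA

V_G = V_DD·R_2/(R_1+R_2) = 14×56/138 = 5.68 V.
Assume saturation: I_D = (k_n/2)(V_GS − V_t)² with V_GS = V_G − I_D·R_S = 5.68 − 1.2·I_D.
Substituting gives 0.468·I_D² − 3.95·I_D + 4.65 = 0, with roots I_D = 1.41 or 7.03 mA.
The root I_D = 7.03 mA gives V_GS = -2.75 V ≤ V_t, so take I_D = 1.41 mA.
Then V_GS = 3.99 V and V_DS = V_DD − I_D(R_D+R_S) = 14 − 1.41×5.1 = 6.79 V.
Saturation requires V_DS ≥ V_GS − V_t = 2.09 V; 6.79 ≥ 2.09 ✓.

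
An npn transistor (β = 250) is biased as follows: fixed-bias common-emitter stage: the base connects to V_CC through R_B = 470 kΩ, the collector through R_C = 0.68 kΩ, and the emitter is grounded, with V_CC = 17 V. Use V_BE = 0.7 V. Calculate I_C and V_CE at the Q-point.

I_C ≈ 8.7 mA, V_CE ≈ 11 V

Base loop: V_CC = I_B·R_B + V_BE, so I_B = (17 − 0.7)/470 kΩ = 0.0347 mA.
In the active region I_C = β·I_B = 250 × 0.0347 = 8.67 mA.
Collector loop: V_CE = V_CC − I_C·R_C = 17 − 8.67×0.68 = 11.1 V.
Since V_CE = 11.1 V > V_CE(sat) ≈ 0.2 V, the transistor is in the active region as assumed.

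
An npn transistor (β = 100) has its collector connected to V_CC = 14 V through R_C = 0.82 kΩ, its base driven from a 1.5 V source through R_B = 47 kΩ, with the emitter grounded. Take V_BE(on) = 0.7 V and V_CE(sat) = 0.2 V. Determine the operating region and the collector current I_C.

active; I_C ≈ 1.7 mA

Assume active. Base-emitter loop: I_B = (V_BB − V_BE)/R_B = (1.5 − 0.7)/47 = 0.017 mA.
I_C = β·I_B = 100×0.017 = 1.7 mA.
V_CE = V_CC − I_C·R_C = 14 − 1.7×0.82 = 12.6 V > V_CE(sat), so the active-region assumption holds.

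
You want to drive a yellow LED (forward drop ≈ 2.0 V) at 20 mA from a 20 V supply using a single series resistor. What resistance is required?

The resistor drops V_S − V_D = 20 − 2.0 = 18 V at 20 mA.
R = 18 V / 20 mA = 0.9 kΩ.

R ≈ 0.9 kΩ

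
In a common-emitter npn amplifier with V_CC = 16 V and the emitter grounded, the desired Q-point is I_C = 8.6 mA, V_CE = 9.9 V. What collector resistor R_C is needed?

R_C ≈ 0.71 kΩ

Collector loop: V_CC = I_C·R_C + V_CE.
R_C = (V_CC − V_CE)/I_C = (16 − 9.9)/8.6 = 0.709 kΩ.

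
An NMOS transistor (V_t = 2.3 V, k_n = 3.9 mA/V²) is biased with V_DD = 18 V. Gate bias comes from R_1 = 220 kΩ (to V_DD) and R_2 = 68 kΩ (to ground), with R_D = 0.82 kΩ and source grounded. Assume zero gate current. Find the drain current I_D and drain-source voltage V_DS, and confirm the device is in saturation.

I_D ≈ 7.4 mA, V_DS ≈ 12 V

V_G = V_DD·R_2/(R_1+R_2) = 18×68/288 = 4.25 V. With the source grounded, V_GS = V_G = 4.25 V.
Assume saturation: I_D = (k_n/2)(V_GS − V_t)² = (3.9/2)×(4.25 − 2.3)² = 1.95×1.95² = 7.41 mA.
V_DS = V_DD − I_D·R_D = 18 − 7.41×0.82 = 11.9 V.
Saturation requires V_DS ≥ V_GS − V_t = 1.95 V; 11.9 ≥ 1.95 ✓.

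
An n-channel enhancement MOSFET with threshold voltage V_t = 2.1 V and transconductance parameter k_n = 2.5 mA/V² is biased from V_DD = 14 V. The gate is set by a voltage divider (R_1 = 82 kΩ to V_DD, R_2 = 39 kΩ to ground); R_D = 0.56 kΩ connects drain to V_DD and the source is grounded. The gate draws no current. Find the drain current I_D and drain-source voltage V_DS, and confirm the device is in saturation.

I_D ≈ 7.3 mA, V_DS ≈ 9.9 V

V_G = V_DD·R_2/(R_1+R_2) = 14×39/121 = 4.51 V. With the source grounded, V_GS = V_G = 4.51 V.
Assume saturation: I_D = (k_n/2)(V_GS − V_t)² = (2.5/2)×(4.51 − 2.1)² = 1.25×2.41² = 7.27 mA.
V_DS = V_DD − I_D·R_D = 14 − 7.27×0.56 = 9.93 V.
Saturation requires V_DS ≥ V_GS − V_t = 2.41 V; 9.93 ≥ 2.41 ✓.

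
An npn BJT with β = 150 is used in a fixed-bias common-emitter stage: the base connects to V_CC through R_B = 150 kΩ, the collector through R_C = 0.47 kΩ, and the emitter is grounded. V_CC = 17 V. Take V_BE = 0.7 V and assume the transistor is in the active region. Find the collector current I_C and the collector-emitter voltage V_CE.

I_C ≈ 16 mA, V_CE ≈ 9.3 V

Base loop: V_CC = I_B·R_B + V_BE, so I_B = (17 − 0.7)/150 kΩ = 0.109 mA.
In the active region I_C = β·I_B = 150 × 0.109 = 16.3 mA.
Collector loop: V_CE = V_CC − I_C·R_C = 17 − 16.3×0.47 = 9.34 V.
Since V_CE = 9.34 V > V_CE(sat) ≈ 0.2 V, the transistor is in the active region as assumed.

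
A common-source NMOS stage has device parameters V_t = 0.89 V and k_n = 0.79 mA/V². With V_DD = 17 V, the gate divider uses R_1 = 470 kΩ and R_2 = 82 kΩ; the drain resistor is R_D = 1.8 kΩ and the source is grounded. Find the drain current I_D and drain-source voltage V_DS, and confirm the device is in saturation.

V_G = V_DD·R_2/(R_1+R_2) = 17×82/552 = 2.53 V. With the source grounded, V_GS = V_G = 2.53 V.
Assume saturation: I_D = (k_n/2)(V_GS − V_t)² = (0.79/2)×(2.53 − 0.89)² = 0.395×1.64² = 1.06 mA.
V_DS = V_DD − I_D·R_D = 17 − 1.06×1.8 = 15.1 V.
Saturation requires V_DS ≥ V_GS − V_t = 1.64 V; 15.1 ≥ 1.64 ✓.

I_D ≈ 1.1 mA, V_DS ≈ 15 V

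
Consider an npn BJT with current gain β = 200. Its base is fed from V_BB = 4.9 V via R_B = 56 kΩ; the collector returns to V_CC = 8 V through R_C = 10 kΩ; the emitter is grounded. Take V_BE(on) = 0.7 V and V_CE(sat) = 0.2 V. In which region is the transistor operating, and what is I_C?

Assume active: I_B = (4.9 − 0.7)/56 = 0.075 mA, giving I_C = β·I_B = 15 mA.
But then V_CE = 8 − 15×10 = -142 V < V_CE(sat) = 0.2 V — impossible in the active region.
So the transistor is saturated. With V_CE = 0.2 V, I_C = (V_CC − 0.2)/R_C = 7.8/10 = 0.78 mA.
Check: β·I_B = 15 mA > I_C = 0.78 mA, confirming saturation.

saturation; I_C ≈ 0.78 mA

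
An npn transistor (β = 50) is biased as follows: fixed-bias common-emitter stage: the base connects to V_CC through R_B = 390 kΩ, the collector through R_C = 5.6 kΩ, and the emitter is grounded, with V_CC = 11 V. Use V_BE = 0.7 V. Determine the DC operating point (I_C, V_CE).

I_C ≈ 1.3 mA, V_CE ≈ 3.6 V

Base loop: V_CC = I_B·R_B + V_BE, so I_B = (11 − 0.7)/390 kΩ = 0.0264 mA.
In the active region I_C = β·I_B = 50 × 0.0264 = 1.32 mA.
Collector loop: V_CE = V_CC − I_C·R_C = 11 − 1.32×5.6 = 3.61 V.
Since V_CE = 3.61 V > V_CE(sat) ≈ 0.2 V, the transistor is in the active region as assumed.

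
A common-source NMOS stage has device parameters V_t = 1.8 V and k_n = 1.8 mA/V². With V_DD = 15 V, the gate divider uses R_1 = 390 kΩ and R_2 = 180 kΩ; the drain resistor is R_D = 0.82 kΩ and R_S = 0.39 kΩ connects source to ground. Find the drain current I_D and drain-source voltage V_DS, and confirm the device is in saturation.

I_D ≈ 2.9 mA, V_DS ≈ 11 V

V_G = V_DD·R_2/(R_1+R_2) = 15×180/570 = 4.74 V.
Assume saturation: I_D = (k_n/2)(V_GS − V_t)² with V_GS = V_G − I_D·R_S = 4.74 − 0.39·I_D.
Substituting gives 0.137·I_D² − 3.06·I_D + 7.76 = 0, with roots I_D = 2.92 or 19.5 mA.
The root I_D = 19.5 mA gives V_GS = -2.85 V ≤ V_t, so take I_D = 2.92 mA.
Then V_GS = 3.6 V and V_DS = V_DD − I_D(R_D+R_S) = 15 − 2.92×1.21 = 11.5 V.
Saturation requires V_DS ≥ V_GS − V_t = 1.8 V; 11.5 ≥ 1.8 ✓.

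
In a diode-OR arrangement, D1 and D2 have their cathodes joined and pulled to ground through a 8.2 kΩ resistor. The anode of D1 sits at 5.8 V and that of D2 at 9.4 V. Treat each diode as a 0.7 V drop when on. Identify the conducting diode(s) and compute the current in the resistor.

Only D2 conducts; I_R ≈ 1.1 mA

Assume both conduct. Then node N would need to be at both 5.8−0.7 = 5.1 V and 9.4−0.7 = 8.7 V, which is impossible.
Assume only D2 conducts: V_N = 9.4 − 0.7 = 8.7 V, so I_R = 8.7/8.2 = 1.06 mA.
Check D1: its anode-to-cathode voltage is 5.8 − 8.7 = -2.9 V < 0.7 V, so it is off. The assumption is consistent.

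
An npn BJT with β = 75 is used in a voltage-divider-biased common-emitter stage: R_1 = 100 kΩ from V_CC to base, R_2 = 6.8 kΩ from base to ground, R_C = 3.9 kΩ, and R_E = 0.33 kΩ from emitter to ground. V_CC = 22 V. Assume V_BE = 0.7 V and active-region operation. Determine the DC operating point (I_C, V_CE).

I_C ≈ 1.7 mA, V_CE ≈ 15 V

Thevenize the base divider: V_Th = V_CC·R_2/(R_1+R_2) = 22×6.8/107 = 1.4 V, R_Th = R_1‖R_2 = 6.37 kΩ.
Base-emitter loop: V_Th = I_B·R_Th + V_BE + (β+1)I_B·R_E, so I_B = (1.4 − 0.7) / (6.37 + 76×0.33) = 0.0223 mA.
I_C = β·I_B = 75×0.0223 = 1.67 mA, and I_E = (β+1)I_B = 1.69 mA.
V_CE = V_CC − I_C·R_C − I_E·R_E = 22 − 1.67×3.9 − 1.69×0.33 = 14.9 V.
V_CE = 14.9 V > 0.2 V confirms active-region operation.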